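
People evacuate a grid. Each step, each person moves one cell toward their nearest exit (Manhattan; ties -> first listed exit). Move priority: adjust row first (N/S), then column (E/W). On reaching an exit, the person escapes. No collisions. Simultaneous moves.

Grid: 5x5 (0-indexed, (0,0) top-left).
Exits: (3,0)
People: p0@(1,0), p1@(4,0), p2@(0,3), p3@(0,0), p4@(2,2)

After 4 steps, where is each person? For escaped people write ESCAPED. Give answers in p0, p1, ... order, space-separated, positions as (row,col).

Step 1: p0:(1,0)->(2,0) | p1:(4,0)->(3,0)->EXIT | p2:(0,3)->(1,3) | p3:(0,0)->(1,0) | p4:(2,2)->(3,2)
Step 2: p0:(2,0)->(3,0)->EXIT | p1:escaped | p2:(1,3)->(2,3) | p3:(1,0)->(2,0) | p4:(3,2)->(3,1)
Step 3: p0:escaped | p1:escaped | p2:(2,3)->(3,3) | p3:(2,0)->(3,0)->EXIT | p4:(3,1)->(3,0)->EXIT
Step 4: p0:escaped | p1:escaped | p2:(3,3)->(3,2) | p3:escaped | p4:escaped

ESCAPED ESCAPED (3,2) ESCAPED ESCAPED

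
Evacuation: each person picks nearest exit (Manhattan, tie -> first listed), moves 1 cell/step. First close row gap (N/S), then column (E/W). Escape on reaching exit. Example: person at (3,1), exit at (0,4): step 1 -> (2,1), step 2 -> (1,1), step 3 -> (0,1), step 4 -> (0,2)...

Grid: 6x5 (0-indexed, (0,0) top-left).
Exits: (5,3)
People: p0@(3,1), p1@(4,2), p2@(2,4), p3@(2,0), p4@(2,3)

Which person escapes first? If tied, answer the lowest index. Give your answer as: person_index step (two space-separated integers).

Answer: 1 2

Derivation:
Step 1: p0:(3,1)->(4,1) | p1:(4,2)->(5,2) | p2:(2,4)->(3,4) | p3:(2,0)->(3,0) | p4:(2,3)->(3,3)
Step 2: p0:(4,1)->(5,1) | p1:(5,2)->(5,3)->EXIT | p2:(3,4)->(4,4) | p3:(3,0)->(4,0) | p4:(3,3)->(4,3)
Step 3: p0:(5,1)->(5,2) | p1:escaped | p2:(4,4)->(5,4) | p3:(4,0)->(5,0) | p4:(4,3)->(5,3)->EXIT
Step 4: p0:(5,2)->(5,3)->EXIT | p1:escaped | p2:(5,4)->(5,3)->EXIT | p3:(5,0)->(5,1) | p4:escaped
Step 5: p0:escaped | p1:escaped | p2:escaped | p3:(5,1)->(5,2) | p4:escaped
Step 6: p0:escaped | p1:escaped | p2:escaped | p3:(5,2)->(5,3)->EXIT | p4:escaped
Exit steps: [4, 2, 4, 6, 3]
First to escape: p1 at step 2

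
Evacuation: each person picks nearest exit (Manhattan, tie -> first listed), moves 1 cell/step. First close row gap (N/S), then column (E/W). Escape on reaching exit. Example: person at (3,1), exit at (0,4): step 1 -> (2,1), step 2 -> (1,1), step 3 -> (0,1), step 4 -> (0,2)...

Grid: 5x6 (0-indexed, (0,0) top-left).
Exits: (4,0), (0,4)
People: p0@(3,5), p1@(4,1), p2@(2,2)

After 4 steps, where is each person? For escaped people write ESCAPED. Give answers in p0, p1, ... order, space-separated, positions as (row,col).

Step 1: p0:(3,5)->(2,5) | p1:(4,1)->(4,0)->EXIT | p2:(2,2)->(3,2)
Step 2: p0:(2,5)->(1,5) | p1:escaped | p2:(3,2)->(4,2)
Step 3: p0:(1,5)->(0,5) | p1:escaped | p2:(4,2)->(4,1)
Step 4: p0:(0,5)->(0,4)->EXIT | p1:escaped | p2:(4,1)->(4,0)->EXIT

ESCAPED ESCAPED ESCAPED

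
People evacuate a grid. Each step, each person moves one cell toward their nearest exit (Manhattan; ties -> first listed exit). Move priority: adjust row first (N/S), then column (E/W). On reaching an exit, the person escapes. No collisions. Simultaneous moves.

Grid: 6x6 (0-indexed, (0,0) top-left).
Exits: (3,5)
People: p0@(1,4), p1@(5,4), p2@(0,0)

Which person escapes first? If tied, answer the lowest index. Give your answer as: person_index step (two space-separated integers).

Step 1: p0:(1,4)->(2,4) | p1:(5,4)->(4,4) | p2:(0,0)->(1,0)
Step 2: p0:(2,4)->(3,4) | p1:(4,4)->(3,4) | p2:(1,0)->(2,0)
Step 3: p0:(3,4)->(3,5)->EXIT | p1:(3,4)->(3,5)->EXIT | p2:(2,0)->(3,0)
Step 4: p0:escaped | p1:escaped | p2:(3,0)->(3,1)
Step 5: p0:escaped | p1:escaped | p2:(3,1)->(3,2)
Step 6: p0:escaped | p1:escaped | p2:(3,2)->(3,3)
Step 7: p0:escaped | p1:escaped | p2:(3,3)->(3,4)
Step 8: p0:escaped | p1:escaped | p2:(3,4)->(3,5)->EXIT
Exit steps: [3, 3, 8]
First to escape: p0 at step 3

Answer: 0 3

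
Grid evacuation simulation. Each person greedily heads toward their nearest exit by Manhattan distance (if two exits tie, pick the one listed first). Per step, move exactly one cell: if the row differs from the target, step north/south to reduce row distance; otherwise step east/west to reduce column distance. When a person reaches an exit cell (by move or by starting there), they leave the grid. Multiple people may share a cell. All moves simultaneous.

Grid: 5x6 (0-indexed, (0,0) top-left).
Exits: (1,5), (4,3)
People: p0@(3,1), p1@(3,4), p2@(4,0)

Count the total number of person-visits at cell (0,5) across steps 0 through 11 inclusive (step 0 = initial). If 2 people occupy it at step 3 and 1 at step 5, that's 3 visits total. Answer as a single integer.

Answer: 0

Derivation:
Step 0: p0@(3,1) p1@(3,4) p2@(4,0) -> at (0,5): 0 [-], cum=0
Step 1: p0@(4,1) p1@(4,4) p2@(4,1) -> at (0,5): 0 [-], cum=0
Step 2: p0@(4,2) p1@ESC p2@(4,2) -> at (0,5): 0 [-], cum=0
Step 3: p0@ESC p1@ESC p2@ESC -> at (0,5): 0 [-], cum=0
Total visits = 0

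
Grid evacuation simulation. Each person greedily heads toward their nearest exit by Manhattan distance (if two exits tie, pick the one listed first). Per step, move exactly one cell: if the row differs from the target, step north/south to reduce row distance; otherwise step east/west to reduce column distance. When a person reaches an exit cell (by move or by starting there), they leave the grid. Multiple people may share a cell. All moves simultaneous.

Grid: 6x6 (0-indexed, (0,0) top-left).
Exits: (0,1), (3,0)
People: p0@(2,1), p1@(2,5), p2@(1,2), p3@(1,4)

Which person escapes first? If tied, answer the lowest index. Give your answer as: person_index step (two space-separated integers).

Step 1: p0:(2,1)->(1,1) | p1:(2,5)->(1,5) | p2:(1,2)->(0,2) | p3:(1,4)->(0,4)
Step 2: p0:(1,1)->(0,1)->EXIT | p1:(1,5)->(0,5) | p2:(0,2)->(0,1)->EXIT | p3:(0,4)->(0,3)
Step 3: p0:escaped | p1:(0,5)->(0,4) | p2:escaped | p3:(0,3)->(0,2)
Step 4: p0:escaped | p1:(0,4)->(0,3) | p2:escaped | p3:(0,2)->(0,1)->EXIT
Step 5: p0:escaped | p1:(0,3)->(0,2) | p2:escaped | p3:escaped
Step 6: p0:escaped | p1:(0,2)->(0,1)->EXIT | p2:escaped | p3:escaped
Exit steps: [2, 6, 2, 4]
First to escape: p0 at step 2

Answer: 0 2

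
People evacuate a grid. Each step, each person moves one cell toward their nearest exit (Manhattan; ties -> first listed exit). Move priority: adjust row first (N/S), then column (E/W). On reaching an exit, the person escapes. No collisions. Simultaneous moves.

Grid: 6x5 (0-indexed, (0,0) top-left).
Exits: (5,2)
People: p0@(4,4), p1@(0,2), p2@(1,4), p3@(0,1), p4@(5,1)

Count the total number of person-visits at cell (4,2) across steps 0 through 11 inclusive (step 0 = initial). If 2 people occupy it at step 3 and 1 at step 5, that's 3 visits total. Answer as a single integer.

Step 0: p0@(4,4) p1@(0,2) p2@(1,4) p3@(0,1) p4@(5,1) -> at (4,2): 0 [-], cum=0
Step 1: p0@(5,4) p1@(1,2) p2@(2,4) p3@(1,1) p4@ESC -> at (4,2): 0 [-], cum=0
Step 2: p0@(5,3) p1@(2,2) p2@(3,4) p3@(2,1) p4@ESC -> at (4,2): 0 [-], cum=0
Step 3: p0@ESC p1@(3,2) p2@(4,4) p3@(3,1) p4@ESC -> at (4,2): 0 [-], cum=0
Step 4: p0@ESC p1@(4,2) p2@(5,4) p3@(4,1) p4@ESC -> at (4,2): 1 [p1], cum=1
Step 5: p0@ESC p1@ESC p2@(5,3) p3@(5,1) p4@ESC -> at (4,2): 0 [-], cum=1
Step 6: p0@ESC p1@ESC p2@ESC p3@ESC p4@ESC -> at (4,2): 0 [-], cum=1
Total visits = 1

Answer: 1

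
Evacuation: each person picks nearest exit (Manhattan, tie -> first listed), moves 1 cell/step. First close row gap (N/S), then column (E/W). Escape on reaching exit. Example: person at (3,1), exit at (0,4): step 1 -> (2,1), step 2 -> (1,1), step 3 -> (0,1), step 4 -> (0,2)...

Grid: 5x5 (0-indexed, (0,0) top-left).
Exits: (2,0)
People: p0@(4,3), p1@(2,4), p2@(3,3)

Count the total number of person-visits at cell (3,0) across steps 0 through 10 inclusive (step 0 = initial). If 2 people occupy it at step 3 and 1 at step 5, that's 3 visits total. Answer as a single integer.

Step 0: p0@(4,3) p1@(2,4) p2@(3,3) -> at (3,0): 0 [-], cum=0
Step 1: p0@(3,3) p1@(2,3) p2@(2,3) -> at (3,0): 0 [-], cum=0
Step 2: p0@(2,3) p1@(2,2) p2@(2,2) -> at (3,0): 0 [-], cum=0
Step 3: p0@(2,2) p1@(2,1) p2@(2,1) -> at (3,0): 0 [-], cum=0
Step 4: p0@(2,1) p1@ESC p2@ESC -> at (3,0): 0 [-], cum=0
Step 5: p0@ESC p1@ESC p2@ESC -> at (3,0): 0 [-], cum=0
Total visits = 0

Answer: 0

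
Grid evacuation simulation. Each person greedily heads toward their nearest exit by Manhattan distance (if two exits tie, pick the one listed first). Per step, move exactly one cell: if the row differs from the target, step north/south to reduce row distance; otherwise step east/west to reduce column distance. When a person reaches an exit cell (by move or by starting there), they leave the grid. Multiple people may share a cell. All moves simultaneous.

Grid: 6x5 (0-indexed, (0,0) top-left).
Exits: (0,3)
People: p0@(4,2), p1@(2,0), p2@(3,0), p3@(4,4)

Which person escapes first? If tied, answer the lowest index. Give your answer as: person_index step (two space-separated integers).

Step 1: p0:(4,2)->(3,2) | p1:(2,0)->(1,0) | p2:(3,0)->(2,0) | p3:(4,4)->(3,4)
Step 2: p0:(3,2)->(2,2) | p1:(1,0)->(0,0) | p2:(2,0)->(1,0) | p3:(3,4)->(2,4)
Step 3: p0:(2,2)->(1,2) | p1:(0,0)->(0,1) | p2:(1,0)->(0,0) | p3:(2,4)->(1,4)
Step 4: p0:(1,2)->(0,2) | p1:(0,1)->(0,2) | p2:(0,0)->(0,1) | p3:(1,4)->(0,4)
Step 5: p0:(0,2)->(0,3)->EXIT | p1:(0,2)->(0,3)->EXIT | p2:(0,1)->(0,2) | p3:(0,4)->(0,3)->EXIT
Step 6: p0:escaped | p1:escaped | p2:(0,2)->(0,3)->EXIT | p3:escaped
Exit steps: [5, 5, 6, 5]
First to escape: p0 at step 5

Answer: 0 5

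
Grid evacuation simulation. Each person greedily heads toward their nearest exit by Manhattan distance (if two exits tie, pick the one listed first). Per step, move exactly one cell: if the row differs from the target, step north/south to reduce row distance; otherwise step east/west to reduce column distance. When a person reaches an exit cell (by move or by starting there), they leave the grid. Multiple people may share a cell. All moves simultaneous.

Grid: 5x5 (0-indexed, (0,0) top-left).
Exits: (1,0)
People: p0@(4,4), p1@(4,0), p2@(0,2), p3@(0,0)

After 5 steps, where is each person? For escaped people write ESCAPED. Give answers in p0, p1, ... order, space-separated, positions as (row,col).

Step 1: p0:(4,4)->(3,4) | p1:(4,0)->(3,0) | p2:(0,2)->(1,2) | p3:(0,0)->(1,0)->EXIT
Step 2: p0:(3,4)->(2,4) | p1:(3,0)->(2,0) | p2:(1,2)->(1,1) | p3:escaped
Step 3: p0:(2,4)->(1,4) | p1:(2,0)->(1,0)->EXIT | p2:(1,1)->(1,0)->EXIT | p3:escaped
Step 4: p0:(1,4)->(1,3) | p1:escaped | p2:escaped | p3:escaped
Step 5: p0:(1,3)->(1,2) | p1:escaped | p2:escaped | p3:escaped

(1,2) ESCAPED ESCAPED ESCAPED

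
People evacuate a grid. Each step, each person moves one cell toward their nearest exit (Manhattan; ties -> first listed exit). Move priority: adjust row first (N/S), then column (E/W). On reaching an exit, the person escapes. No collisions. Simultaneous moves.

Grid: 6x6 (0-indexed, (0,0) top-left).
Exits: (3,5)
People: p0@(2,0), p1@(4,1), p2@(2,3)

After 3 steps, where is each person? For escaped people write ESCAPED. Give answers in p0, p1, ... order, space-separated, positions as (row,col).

Step 1: p0:(2,0)->(3,0) | p1:(4,1)->(3,1) | p2:(2,3)->(3,3)
Step 2: p0:(3,0)->(3,1) | p1:(3,1)->(3,2) | p2:(3,3)->(3,4)
Step 3: p0:(3,1)->(3,2) | p1:(3,2)->(3,3) | p2:(3,4)->(3,5)->EXIT

(3,2) (3,3) ESCAPED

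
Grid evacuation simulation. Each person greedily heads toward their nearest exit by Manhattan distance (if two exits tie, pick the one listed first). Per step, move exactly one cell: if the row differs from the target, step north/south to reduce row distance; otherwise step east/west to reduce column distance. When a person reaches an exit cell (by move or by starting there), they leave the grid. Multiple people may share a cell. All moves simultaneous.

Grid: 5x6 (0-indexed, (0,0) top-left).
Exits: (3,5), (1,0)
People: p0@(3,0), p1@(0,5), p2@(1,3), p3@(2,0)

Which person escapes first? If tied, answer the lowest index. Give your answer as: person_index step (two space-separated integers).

Step 1: p0:(3,0)->(2,0) | p1:(0,5)->(1,5) | p2:(1,3)->(1,2) | p3:(2,0)->(1,0)->EXIT
Step 2: p0:(2,0)->(1,0)->EXIT | p1:(1,5)->(2,5) | p2:(1,2)->(1,1) | p3:escaped
Step 3: p0:escaped | p1:(2,5)->(3,5)->EXIT | p2:(1,1)->(1,0)->EXIT | p3:escaped
Exit steps: [2, 3, 3, 1]
First to escape: p3 at step 1

Answer: 3 1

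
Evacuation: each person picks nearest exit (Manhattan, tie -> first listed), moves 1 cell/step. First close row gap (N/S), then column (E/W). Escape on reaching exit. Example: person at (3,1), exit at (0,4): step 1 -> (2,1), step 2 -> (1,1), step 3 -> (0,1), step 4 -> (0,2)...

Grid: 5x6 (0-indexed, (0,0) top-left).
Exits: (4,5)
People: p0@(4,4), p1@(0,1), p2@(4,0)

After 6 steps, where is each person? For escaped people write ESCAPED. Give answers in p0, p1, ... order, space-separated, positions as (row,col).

Step 1: p0:(4,4)->(4,5)->EXIT | p1:(0,1)->(1,1) | p2:(4,0)->(4,1)
Step 2: p0:escaped | p1:(1,1)->(2,1) | p2:(4,1)->(4,2)
Step 3: p0:escaped | p1:(2,1)->(3,1) | p2:(4,2)->(4,3)
Step 4: p0:escaped | p1:(3,1)->(4,1) | p2:(4,3)->(4,4)
Step 5: p0:escaped | p1:(4,1)->(4,2) | p2:(4,4)->(4,5)->EXIT
Step 6: p0:escaped | p1:(4,2)->(4,3) | p2:escaped

ESCAPED (4,3) ESCAPED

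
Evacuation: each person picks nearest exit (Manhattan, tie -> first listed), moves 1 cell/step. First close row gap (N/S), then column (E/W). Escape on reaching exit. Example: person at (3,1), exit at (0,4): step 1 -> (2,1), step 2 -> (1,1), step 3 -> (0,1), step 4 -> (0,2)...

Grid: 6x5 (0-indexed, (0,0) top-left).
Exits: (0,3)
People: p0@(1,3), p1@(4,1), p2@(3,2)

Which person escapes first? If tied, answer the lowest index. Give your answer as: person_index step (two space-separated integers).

Step 1: p0:(1,3)->(0,3)->EXIT | p1:(4,1)->(3,1) | p2:(3,2)->(2,2)
Step 2: p0:escaped | p1:(3,1)->(2,1) | p2:(2,2)->(1,2)
Step 3: p0:escaped | p1:(2,1)->(1,1) | p2:(1,2)->(0,2)
Step 4: p0:escaped | p1:(1,1)->(0,1) | p2:(0,2)->(0,3)->EXIT
Step 5: p0:escaped | p1:(0,1)->(0,2) | p2:escaped
Step 6: p0:escaped | p1:(0,2)->(0,3)->EXIT | p2:escaped
Exit steps: [1, 6, 4]
First to escape: p0 at step 1

Answer: 0 1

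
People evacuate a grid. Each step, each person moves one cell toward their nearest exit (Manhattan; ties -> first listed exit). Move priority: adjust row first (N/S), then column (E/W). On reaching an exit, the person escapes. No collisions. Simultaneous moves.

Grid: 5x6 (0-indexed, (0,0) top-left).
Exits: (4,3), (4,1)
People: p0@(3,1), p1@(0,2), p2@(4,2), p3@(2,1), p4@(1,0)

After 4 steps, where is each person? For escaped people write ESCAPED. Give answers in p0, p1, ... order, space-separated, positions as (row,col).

Step 1: p0:(3,1)->(4,1)->EXIT | p1:(0,2)->(1,2) | p2:(4,2)->(4,3)->EXIT | p3:(2,1)->(3,1) | p4:(1,0)->(2,0)
Step 2: p0:escaped | p1:(1,2)->(2,2) | p2:escaped | p3:(3,1)->(4,1)->EXIT | p4:(2,0)->(3,0)
Step 3: p0:escaped | p1:(2,2)->(3,2) | p2:escaped | p3:escaped | p4:(3,0)->(4,0)
Step 4: p0:escaped | p1:(3,2)->(4,2) | p2:escaped | p3:escaped | p4:(4,0)->(4,1)->EXIT

ESCAPED (4,2) ESCAPED ESCAPED ESCAPED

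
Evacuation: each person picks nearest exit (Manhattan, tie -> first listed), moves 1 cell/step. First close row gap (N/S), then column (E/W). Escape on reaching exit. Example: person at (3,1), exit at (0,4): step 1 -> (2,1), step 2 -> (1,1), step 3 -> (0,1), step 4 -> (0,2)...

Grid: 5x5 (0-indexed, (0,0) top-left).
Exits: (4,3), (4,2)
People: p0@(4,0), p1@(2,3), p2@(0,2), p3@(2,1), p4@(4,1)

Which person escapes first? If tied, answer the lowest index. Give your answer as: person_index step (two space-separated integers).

Answer: 4 1

Derivation:
Step 1: p0:(4,0)->(4,1) | p1:(2,3)->(3,3) | p2:(0,2)->(1,2) | p3:(2,1)->(3,1) | p4:(4,1)->(4,2)->EXIT
Step 2: p0:(4,1)->(4,2)->EXIT | p1:(3,3)->(4,3)->EXIT | p2:(1,2)->(2,2) | p3:(3,1)->(4,1) | p4:escaped
Step 3: p0:escaped | p1:escaped | p2:(2,2)->(3,2) | p3:(4,1)->(4,2)->EXIT | p4:escaped
Step 4: p0:escaped | p1:escaped | p2:(3,2)->(4,2)->EXIT | p3:escaped | p4:escaped
Exit steps: [2, 2, 4, 3, 1]
First to escape: p4 at step 1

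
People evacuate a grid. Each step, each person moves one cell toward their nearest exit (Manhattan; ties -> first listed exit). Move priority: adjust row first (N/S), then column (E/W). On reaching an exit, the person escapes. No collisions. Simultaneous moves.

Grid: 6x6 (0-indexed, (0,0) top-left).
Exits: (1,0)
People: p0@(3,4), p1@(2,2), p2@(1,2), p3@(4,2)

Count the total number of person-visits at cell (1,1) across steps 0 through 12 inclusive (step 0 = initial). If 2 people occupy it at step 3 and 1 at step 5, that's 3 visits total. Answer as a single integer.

Step 0: p0@(3,4) p1@(2,2) p2@(1,2) p3@(4,2) -> at (1,1): 0 [-], cum=0
Step 1: p0@(2,4) p1@(1,2) p2@(1,1) p3@(3,2) -> at (1,1): 1 [p2], cum=1
Step 2: p0@(1,4) p1@(1,1) p2@ESC p3@(2,2) -> at (1,1): 1 [p1], cum=2
Step 3: p0@(1,3) p1@ESC p2@ESC p3@(1,2) -> at (1,1): 0 [-], cum=2
Step 4: p0@(1,2) p1@ESC p2@ESC p3@(1,1) -> at (1,1): 1 [p3], cum=3
Step 5: p0@(1,1) p1@ESC p2@ESC p3@ESC -> at (1,1): 1 [p0], cum=4
Step 6: p0@ESC p1@ESC p2@ESC p3@ESC -> at (1,1): 0 [-], cum=4
Total visits = 4

Answer: 4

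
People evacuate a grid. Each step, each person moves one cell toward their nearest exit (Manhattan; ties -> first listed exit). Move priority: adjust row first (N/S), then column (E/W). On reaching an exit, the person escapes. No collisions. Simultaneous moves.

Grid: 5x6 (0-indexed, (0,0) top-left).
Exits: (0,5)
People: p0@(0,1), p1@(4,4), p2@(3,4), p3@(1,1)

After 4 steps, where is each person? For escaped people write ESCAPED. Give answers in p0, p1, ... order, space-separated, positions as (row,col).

Step 1: p0:(0,1)->(0,2) | p1:(4,4)->(3,4) | p2:(3,4)->(2,4) | p3:(1,1)->(0,1)
Step 2: p0:(0,2)->(0,3) | p1:(3,4)->(2,4) | p2:(2,4)->(1,4) | p3:(0,1)->(0,2)
Step 3: p0:(0,3)->(0,4) | p1:(2,4)->(1,4) | p2:(1,4)->(0,4) | p3:(0,2)->(0,3)
Step 4: p0:(0,4)->(0,5)->EXIT | p1:(1,4)->(0,4) | p2:(0,4)->(0,5)->EXIT | p3:(0,3)->(0,4)

ESCAPED (0,4) ESCAPED (0,4)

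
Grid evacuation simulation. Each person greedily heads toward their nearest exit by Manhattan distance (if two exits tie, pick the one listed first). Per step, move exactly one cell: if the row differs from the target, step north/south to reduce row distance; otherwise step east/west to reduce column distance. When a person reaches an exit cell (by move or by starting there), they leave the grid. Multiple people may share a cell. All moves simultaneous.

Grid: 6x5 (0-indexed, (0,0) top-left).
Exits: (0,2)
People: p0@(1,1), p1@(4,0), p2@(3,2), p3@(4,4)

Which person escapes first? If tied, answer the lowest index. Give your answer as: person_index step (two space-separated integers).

Step 1: p0:(1,1)->(0,1) | p1:(4,0)->(3,0) | p2:(3,2)->(2,2) | p3:(4,4)->(3,4)
Step 2: p0:(0,1)->(0,2)->EXIT | p1:(3,0)->(2,0) | p2:(2,2)->(1,2) | p3:(3,4)->(2,4)
Step 3: p0:escaped | p1:(2,0)->(1,0) | p2:(1,2)->(0,2)->EXIT | p3:(2,4)->(1,4)
Step 4: p0:escaped | p1:(1,0)->(0,0) | p2:escaped | p3:(1,4)->(0,4)
Step 5: p0:escaped | p1:(0,0)->(0,1) | p2:escaped | p3:(0,4)->(0,3)
Step 6: p0:escaped | p1:(0,1)->(0,2)->EXIT | p2:escaped | p3:(0,3)->(0,2)->EXIT
Exit steps: [2, 6, 3, 6]
First to escape: p0 at step 2

Answer: 0 2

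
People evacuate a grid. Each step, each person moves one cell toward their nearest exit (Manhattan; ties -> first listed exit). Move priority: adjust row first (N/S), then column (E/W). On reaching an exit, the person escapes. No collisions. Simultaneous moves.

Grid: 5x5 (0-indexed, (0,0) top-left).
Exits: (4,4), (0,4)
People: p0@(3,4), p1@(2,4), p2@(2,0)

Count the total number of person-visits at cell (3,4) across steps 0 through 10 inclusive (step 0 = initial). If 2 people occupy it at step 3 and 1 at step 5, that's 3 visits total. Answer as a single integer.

Step 0: p0@(3,4) p1@(2,4) p2@(2,0) -> at (3,4): 1 [p0], cum=1
Step 1: p0@ESC p1@(3,4) p2@(3,0) -> at (3,4): 1 [p1], cum=2
Step 2: p0@ESC p1@ESC p2@(4,0) -> at (3,4): 0 [-], cum=2
Step 3: p0@ESC p1@ESC p2@(4,1) -> at (3,4): 0 [-], cum=2
Step 4: p0@ESC p1@ESC p2@(4,2) -> at (3,4): 0 [-], cum=2
Step 5: p0@ESC p1@ESC p2@(4,3) -> at (3,4): 0 [-], cum=2
Step 6: p0@ESC p1@ESC p2@ESC -> at (3,4): 0 [-], cum=2
Total visits = 2

Answer: 2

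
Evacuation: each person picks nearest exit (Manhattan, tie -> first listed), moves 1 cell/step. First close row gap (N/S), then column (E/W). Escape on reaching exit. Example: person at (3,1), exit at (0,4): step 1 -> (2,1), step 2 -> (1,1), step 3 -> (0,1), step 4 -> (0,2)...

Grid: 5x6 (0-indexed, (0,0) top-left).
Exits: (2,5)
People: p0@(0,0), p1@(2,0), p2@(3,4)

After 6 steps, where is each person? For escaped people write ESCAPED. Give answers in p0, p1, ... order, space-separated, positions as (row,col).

Step 1: p0:(0,0)->(1,0) | p1:(2,0)->(2,1) | p2:(3,4)->(2,4)
Step 2: p0:(1,0)->(2,0) | p1:(2,1)->(2,2) | p2:(2,4)->(2,5)->EXIT
Step 3: p0:(2,0)->(2,1) | p1:(2,2)->(2,3) | p2:escaped
Step 4: p0:(2,1)->(2,2) | p1:(2,3)->(2,4) | p2:escaped
Step 5: p0:(2,2)->(2,3) | p1:(2,4)->(2,5)->EXIT | p2:escaped
Step 6: p0:(2,3)->(2,4) | p1:escaped | p2:escaped

(2,4) ESCAPED ESCAPED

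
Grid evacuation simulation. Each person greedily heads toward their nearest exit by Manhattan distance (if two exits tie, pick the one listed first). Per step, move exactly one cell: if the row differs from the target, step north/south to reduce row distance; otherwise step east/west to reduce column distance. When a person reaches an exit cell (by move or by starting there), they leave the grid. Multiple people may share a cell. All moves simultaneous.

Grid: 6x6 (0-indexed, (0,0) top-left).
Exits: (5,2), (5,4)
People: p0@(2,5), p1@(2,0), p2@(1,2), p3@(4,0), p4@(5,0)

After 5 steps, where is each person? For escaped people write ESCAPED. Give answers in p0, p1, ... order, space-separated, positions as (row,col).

Step 1: p0:(2,5)->(3,5) | p1:(2,0)->(3,0) | p2:(1,2)->(2,2) | p3:(4,0)->(5,0) | p4:(5,0)->(5,1)
Step 2: p0:(3,5)->(4,5) | p1:(3,0)->(4,0) | p2:(2,2)->(3,2) | p3:(5,0)->(5,1) | p4:(5,1)->(5,2)->EXIT
Step 3: p0:(4,5)->(5,5) | p1:(4,0)->(5,0) | p2:(3,2)->(4,2) | p3:(5,1)->(5,2)->EXIT | p4:escaped
Step 4: p0:(5,5)->(5,4)->EXIT | p1:(5,0)->(5,1) | p2:(4,2)->(5,2)->EXIT | p3:escaped | p4:escaped
Step 5: p0:escaped | p1:(5,1)->(5,2)->EXIT | p2:escaped | p3:escaped | p4:escaped

ESCAPED ESCAPED ESCAPED ESCAPED ESCAPED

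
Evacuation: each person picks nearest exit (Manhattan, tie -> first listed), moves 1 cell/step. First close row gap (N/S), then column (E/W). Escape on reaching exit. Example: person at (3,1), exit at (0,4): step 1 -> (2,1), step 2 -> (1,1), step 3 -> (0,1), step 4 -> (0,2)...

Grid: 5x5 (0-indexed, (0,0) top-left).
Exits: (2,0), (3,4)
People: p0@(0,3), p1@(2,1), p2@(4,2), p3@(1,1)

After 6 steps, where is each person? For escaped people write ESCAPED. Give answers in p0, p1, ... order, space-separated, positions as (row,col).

Step 1: p0:(0,3)->(1,3) | p1:(2,1)->(2,0)->EXIT | p2:(4,2)->(3,2) | p3:(1,1)->(2,1)
Step 2: p0:(1,3)->(2,3) | p1:escaped | p2:(3,2)->(3,3) | p3:(2,1)->(2,0)->EXIT
Step 3: p0:(2,3)->(3,3) | p1:escaped | p2:(3,3)->(3,4)->EXIT | p3:escaped
Step 4: p0:(3,3)->(3,4)->EXIT | p1:escaped | p2:escaped | p3:escaped

ESCAPED ESCAPED ESCAPED ESCAPED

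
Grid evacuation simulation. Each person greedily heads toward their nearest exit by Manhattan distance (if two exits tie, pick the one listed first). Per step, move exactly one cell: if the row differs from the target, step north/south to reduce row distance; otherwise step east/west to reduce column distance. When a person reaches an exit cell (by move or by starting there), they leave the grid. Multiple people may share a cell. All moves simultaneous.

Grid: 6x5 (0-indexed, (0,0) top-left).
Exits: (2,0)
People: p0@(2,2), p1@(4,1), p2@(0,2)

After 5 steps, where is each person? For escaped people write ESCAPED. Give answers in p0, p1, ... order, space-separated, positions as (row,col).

Step 1: p0:(2,2)->(2,1) | p1:(4,1)->(3,1) | p2:(0,2)->(1,2)
Step 2: p0:(2,1)->(2,0)->EXIT | p1:(3,1)->(2,1) | p2:(1,2)->(2,2)
Step 3: p0:escaped | p1:(2,1)->(2,0)->EXIT | p2:(2,2)->(2,1)
Step 4: p0:escaped | p1:escaped | p2:(2,1)->(2,0)->EXIT

ESCAPED ESCAPED ESCAPED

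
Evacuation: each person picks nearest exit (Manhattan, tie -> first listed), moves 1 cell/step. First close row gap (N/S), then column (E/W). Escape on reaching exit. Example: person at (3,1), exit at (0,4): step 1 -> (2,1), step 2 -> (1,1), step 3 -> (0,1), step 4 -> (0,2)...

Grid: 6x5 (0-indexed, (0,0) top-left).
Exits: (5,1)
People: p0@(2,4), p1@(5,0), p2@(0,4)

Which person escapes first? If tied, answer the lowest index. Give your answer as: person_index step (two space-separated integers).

Answer: 1 1

Derivation:
Step 1: p0:(2,4)->(3,4) | p1:(5,0)->(5,1)->EXIT | p2:(0,4)->(1,4)
Step 2: p0:(3,4)->(4,4) | p1:escaped | p2:(1,4)->(2,4)
Step 3: p0:(4,4)->(5,4) | p1:escaped | p2:(2,4)->(3,4)
Step 4: p0:(5,4)->(5,3) | p1:escaped | p2:(3,4)->(4,4)
Step 5: p0:(5,3)->(5,2) | p1:escaped | p2:(4,4)->(5,4)
Step 6: p0:(5,2)->(5,1)->EXIT | p1:escaped | p2:(5,4)->(5,3)
Step 7: p0:escaped | p1:escaped | p2:(5,3)->(5,2)
Step 8: p0:escaped | p1:escaped | p2:(5,2)->(5,1)->EXIT
Exit steps: [6, 1, 8]
First to escape: p1 at step 1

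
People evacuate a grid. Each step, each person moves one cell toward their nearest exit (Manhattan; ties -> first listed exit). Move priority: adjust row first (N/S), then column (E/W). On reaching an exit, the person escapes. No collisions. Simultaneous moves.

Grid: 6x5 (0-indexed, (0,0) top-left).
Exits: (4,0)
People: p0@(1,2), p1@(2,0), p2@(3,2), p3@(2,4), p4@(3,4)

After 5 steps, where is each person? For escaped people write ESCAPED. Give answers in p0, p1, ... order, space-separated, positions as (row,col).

Step 1: p0:(1,2)->(2,2) | p1:(2,0)->(3,0) | p2:(3,2)->(4,2) | p3:(2,4)->(3,4) | p4:(3,4)->(4,4)
Step 2: p0:(2,2)->(3,2) | p1:(3,0)->(4,0)->EXIT | p2:(4,2)->(4,1) | p3:(3,4)->(4,4) | p4:(4,4)->(4,3)
Step 3: p0:(3,2)->(4,2) | p1:escaped | p2:(4,1)->(4,0)->EXIT | p3:(4,4)->(4,3) | p4:(4,3)->(4,2)
Step 4: p0:(4,2)->(4,1) | p1:escaped | p2:escaped | p3:(4,3)->(4,2) | p4:(4,2)->(4,1)
Step 5: p0:(4,1)->(4,0)->EXIT | p1:escaped | p2:escaped | p3:(4,2)->(4,1) | p4:(4,1)->(4,0)->EXIT

ESCAPED ESCAPED ESCAPED (4,1) ESCAPED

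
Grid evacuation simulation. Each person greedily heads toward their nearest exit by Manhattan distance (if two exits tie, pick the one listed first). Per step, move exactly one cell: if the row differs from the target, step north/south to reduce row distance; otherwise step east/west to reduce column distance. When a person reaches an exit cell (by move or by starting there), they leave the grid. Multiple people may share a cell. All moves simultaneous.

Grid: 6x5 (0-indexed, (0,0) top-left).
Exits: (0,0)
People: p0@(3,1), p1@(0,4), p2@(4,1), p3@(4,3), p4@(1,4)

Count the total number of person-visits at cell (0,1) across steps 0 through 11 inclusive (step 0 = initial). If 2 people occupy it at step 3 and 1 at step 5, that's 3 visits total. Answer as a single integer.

Step 0: p0@(3,1) p1@(0,4) p2@(4,1) p3@(4,3) p4@(1,4) -> at (0,1): 0 [-], cum=0
Step 1: p0@(2,1) p1@(0,3) p2@(3,1) p3@(3,3) p4@(0,4) -> at (0,1): 0 [-], cum=0
Step 2: p0@(1,1) p1@(0,2) p2@(2,1) p3@(2,3) p4@(0,3) -> at (0,1): 0 [-], cum=0
Step 3: p0@(0,1) p1@(0,1) p2@(1,1) p3@(1,3) p4@(0,2) -> at (0,1): 2 [p0,p1], cum=2
Step 4: p0@ESC p1@ESC p2@(0,1) p3@(0,3) p4@(0,1) -> at (0,1): 2 [p2,p4], cum=4
Step 5: p0@ESC p1@ESC p2@ESC p3@(0,2) p4@ESC -> at (0,1): 0 [-], cum=4
Step 6: p0@ESC p1@ESC p2@ESC p3@(0,1) p4@ESC -> at (0,1): 1 [p3], cum=5
Step 7: p0@ESC p1@ESC p2@ESC p3@ESC p4@ESC -> at (0,1): 0 [-], cum=5
Total visits = 5

Answer: 5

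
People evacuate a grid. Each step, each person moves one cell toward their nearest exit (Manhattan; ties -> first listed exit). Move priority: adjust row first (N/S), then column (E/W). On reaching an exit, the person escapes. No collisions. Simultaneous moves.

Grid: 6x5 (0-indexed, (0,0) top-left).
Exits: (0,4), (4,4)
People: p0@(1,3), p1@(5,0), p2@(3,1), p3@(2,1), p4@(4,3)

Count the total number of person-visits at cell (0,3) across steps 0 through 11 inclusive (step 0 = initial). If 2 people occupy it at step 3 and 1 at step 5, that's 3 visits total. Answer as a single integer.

Step 0: p0@(1,3) p1@(5,0) p2@(3,1) p3@(2,1) p4@(4,3) -> at (0,3): 0 [-], cum=0
Step 1: p0@(0,3) p1@(4,0) p2@(4,1) p3@(1,1) p4@ESC -> at (0,3): 1 [p0], cum=1
Step 2: p0@ESC p1@(4,1) p2@(4,2) p3@(0,1) p4@ESC -> at (0,3): 0 [-], cum=1
Step 3: p0@ESC p1@(4,2) p2@(4,3) p3@(0,2) p4@ESC -> at (0,3): 0 [-], cum=1
Step 4: p0@ESC p1@(4,3) p2@ESC p3@(0,3) p4@ESC -> at (0,3): 1 [p3], cum=2
Step 5: p0@ESC p1@ESC p2@ESC p3@ESC p4@ESC -> at (0,3): 0 [-], cum=2
Total visits = 2

Answer: 2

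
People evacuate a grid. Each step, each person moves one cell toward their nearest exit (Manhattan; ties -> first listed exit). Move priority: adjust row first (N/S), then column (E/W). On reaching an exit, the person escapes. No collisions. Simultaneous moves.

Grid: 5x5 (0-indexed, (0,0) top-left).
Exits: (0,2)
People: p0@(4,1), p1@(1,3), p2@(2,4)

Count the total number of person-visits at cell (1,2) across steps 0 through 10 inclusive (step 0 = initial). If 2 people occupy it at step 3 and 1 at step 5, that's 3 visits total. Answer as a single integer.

Step 0: p0@(4,1) p1@(1,3) p2@(2,4) -> at (1,2): 0 [-], cum=0
Step 1: p0@(3,1) p1@(0,3) p2@(1,4) -> at (1,2): 0 [-], cum=0
Step 2: p0@(2,1) p1@ESC p2@(0,4) -> at (1,2): 0 [-], cum=0
Step 3: p0@(1,1) p1@ESC p2@(0,3) -> at (1,2): 0 [-], cum=0
Step 4: p0@(0,1) p1@ESC p2@ESC -> at (1,2): 0 [-], cum=0
Step 5: p0@ESC p1@ESC p2@ESC -> at (1,2): 0 [-], cum=0
Total visits = 0

Answer: 0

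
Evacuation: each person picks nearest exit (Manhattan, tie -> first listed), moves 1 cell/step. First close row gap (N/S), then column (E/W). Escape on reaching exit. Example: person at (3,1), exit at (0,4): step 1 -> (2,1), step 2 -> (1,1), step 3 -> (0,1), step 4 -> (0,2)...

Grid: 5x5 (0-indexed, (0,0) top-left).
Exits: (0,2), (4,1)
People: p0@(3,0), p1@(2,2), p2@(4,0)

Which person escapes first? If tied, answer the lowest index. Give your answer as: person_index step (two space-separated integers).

Answer: 2 1

Derivation:
Step 1: p0:(3,0)->(4,0) | p1:(2,2)->(1,2) | p2:(4,0)->(4,1)->EXIT
Step 2: p0:(4,0)->(4,1)->EXIT | p1:(1,2)->(0,2)->EXIT | p2:escaped
Exit steps: [2, 2, 1]
First to escape: p2 at step 1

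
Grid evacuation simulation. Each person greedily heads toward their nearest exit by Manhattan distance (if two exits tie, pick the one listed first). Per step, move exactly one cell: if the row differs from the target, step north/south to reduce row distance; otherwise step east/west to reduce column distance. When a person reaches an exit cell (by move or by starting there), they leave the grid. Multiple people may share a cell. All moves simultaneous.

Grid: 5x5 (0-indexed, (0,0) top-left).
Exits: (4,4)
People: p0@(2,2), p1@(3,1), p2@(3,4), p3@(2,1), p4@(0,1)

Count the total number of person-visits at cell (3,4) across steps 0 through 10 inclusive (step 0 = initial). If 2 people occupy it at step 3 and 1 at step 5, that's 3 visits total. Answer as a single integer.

Step 0: p0@(2,2) p1@(3,1) p2@(3,4) p3@(2,1) p4@(0,1) -> at (3,4): 1 [p2], cum=1
Step 1: p0@(3,2) p1@(4,1) p2@ESC p3@(3,1) p4@(1,1) -> at (3,4): 0 [-], cum=1
Step 2: p0@(4,2) p1@(4,2) p2@ESC p3@(4,1) p4@(2,1) -> at (3,4): 0 [-], cum=1
Step 3: p0@(4,3) p1@(4,3) p2@ESC p3@(4,2) p4@(3,1) -> at (3,4): 0 [-], cum=1
Step 4: p0@ESC p1@ESC p2@ESC p3@(4,3) p4@(4,1) -> at (3,4): 0 [-], cum=1
Step 5: p0@ESC p1@ESC p2@ESC p3@ESC p4@(4,2) -> at (3,4): 0 [-], cum=1
Step 6: p0@ESC p1@ESC p2@ESC p3@ESC p4@(4,3) -> at (3,4): 0 [-], cum=1
Step 7: p0@ESC p1@ESC p2@ESC p3@ESC p4@ESC -> at (3,4): 0 [-], cum=1
Total visits = 1

Answer: 1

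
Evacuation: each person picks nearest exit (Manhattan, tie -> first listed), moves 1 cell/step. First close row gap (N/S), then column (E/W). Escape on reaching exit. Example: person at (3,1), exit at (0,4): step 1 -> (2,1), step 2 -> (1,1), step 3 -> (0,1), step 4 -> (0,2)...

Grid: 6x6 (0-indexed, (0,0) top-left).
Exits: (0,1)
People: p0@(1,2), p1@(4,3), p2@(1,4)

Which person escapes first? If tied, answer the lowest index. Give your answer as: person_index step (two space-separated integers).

Step 1: p0:(1,2)->(0,2) | p1:(4,3)->(3,3) | p2:(1,4)->(0,4)
Step 2: p0:(0,2)->(0,1)->EXIT | p1:(3,3)->(2,3) | p2:(0,4)->(0,3)
Step 3: p0:escaped | p1:(2,3)->(1,3) | p2:(0,3)->(0,2)
Step 4: p0:escaped | p1:(1,3)->(0,3) | p2:(0,2)->(0,1)->EXIT
Step 5: p0:escaped | p1:(0,3)->(0,2) | p2:escaped
Step 6: p0:escaped | p1:(0,2)->(0,1)->EXIT | p2:escaped
Exit steps: [2, 6, 4]
First to escape: p0 at step 2

Answer: 0 2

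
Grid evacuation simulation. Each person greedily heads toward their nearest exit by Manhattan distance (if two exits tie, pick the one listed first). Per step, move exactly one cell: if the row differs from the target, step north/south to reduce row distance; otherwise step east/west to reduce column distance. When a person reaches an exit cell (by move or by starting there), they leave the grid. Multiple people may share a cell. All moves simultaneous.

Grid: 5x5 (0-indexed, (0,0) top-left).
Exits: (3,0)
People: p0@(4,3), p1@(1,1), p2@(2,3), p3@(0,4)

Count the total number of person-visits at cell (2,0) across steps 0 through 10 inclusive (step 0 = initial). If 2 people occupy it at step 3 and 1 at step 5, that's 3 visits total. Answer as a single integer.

Answer: 0

Derivation:
Step 0: p0@(4,3) p1@(1,1) p2@(2,3) p3@(0,4) -> at (2,0): 0 [-], cum=0
Step 1: p0@(3,3) p1@(2,1) p2@(3,3) p3@(1,4) -> at (2,0): 0 [-], cum=0
Step 2: p0@(3,2) p1@(3,1) p2@(3,2) p3@(2,4) -> at (2,0): 0 [-], cum=0
Step 3: p0@(3,1) p1@ESC p2@(3,1) p3@(3,4) -> at (2,0): 0 [-], cum=0
Step 4: p0@ESC p1@ESC p2@ESC p3@(3,3) -> at (2,0): 0 [-], cum=0
Step 5: p0@ESC p1@ESC p2@ESC p3@(3,2) -> at (2,0): 0 [-], cum=0
Step 6: p0@ESC p1@ESC p2@ESC p3@(3,1) -> at (2,0): 0 [-], cum=0
Step 7: p0@ESC p1@ESC p2@ESC p3@ESC -> at (2,0): 0 [-], cum=0
Total visits = 0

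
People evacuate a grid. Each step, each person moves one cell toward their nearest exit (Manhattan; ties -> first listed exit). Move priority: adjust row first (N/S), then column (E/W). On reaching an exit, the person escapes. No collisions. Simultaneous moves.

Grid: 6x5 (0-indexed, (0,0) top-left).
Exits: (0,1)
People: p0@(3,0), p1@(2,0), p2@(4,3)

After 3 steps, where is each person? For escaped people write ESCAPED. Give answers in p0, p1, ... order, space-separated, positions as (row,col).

Step 1: p0:(3,0)->(2,0) | p1:(2,0)->(1,0) | p2:(4,3)->(3,3)
Step 2: p0:(2,0)->(1,0) | p1:(1,0)->(0,0) | p2:(3,3)->(2,3)
Step 3: p0:(1,0)->(0,0) | p1:(0,0)->(0,1)->EXIT | p2:(2,3)->(1,3)

(0,0) ESCAPED (1,3)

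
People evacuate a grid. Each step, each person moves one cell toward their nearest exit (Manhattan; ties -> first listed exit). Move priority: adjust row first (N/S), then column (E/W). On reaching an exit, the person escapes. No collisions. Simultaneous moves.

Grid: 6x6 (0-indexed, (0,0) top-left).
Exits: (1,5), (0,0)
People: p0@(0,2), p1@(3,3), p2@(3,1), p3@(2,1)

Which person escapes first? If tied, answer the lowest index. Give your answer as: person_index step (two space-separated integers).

Answer: 0 2

Derivation:
Step 1: p0:(0,2)->(0,1) | p1:(3,3)->(2,3) | p2:(3,1)->(2,1) | p3:(2,1)->(1,1)
Step 2: p0:(0,1)->(0,0)->EXIT | p1:(2,3)->(1,3) | p2:(2,1)->(1,1) | p3:(1,1)->(0,1)
Step 3: p0:escaped | p1:(1,3)->(1,4) | p2:(1,1)->(0,1) | p3:(0,1)->(0,0)->EXIT
Step 4: p0:escaped | p1:(1,4)->(1,5)->EXIT | p2:(0,1)->(0,0)->EXIT | p3:escaped
Exit steps: [2, 4, 4, 3]
First to escape: p0 at step 2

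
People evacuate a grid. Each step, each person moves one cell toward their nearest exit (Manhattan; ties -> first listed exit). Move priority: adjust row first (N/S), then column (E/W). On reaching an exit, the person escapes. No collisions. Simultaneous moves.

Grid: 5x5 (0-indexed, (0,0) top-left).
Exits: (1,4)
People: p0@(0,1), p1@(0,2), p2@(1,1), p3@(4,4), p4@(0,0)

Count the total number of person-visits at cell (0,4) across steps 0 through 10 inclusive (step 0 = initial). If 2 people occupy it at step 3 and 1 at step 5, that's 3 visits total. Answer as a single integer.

Answer: 0

Derivation:
Step 0: p0@(0,1) p1@(0,2) p2@(1,1) p3@(4,4) p4@(0,0) -> at (0,4): 0 [-], cum=0
Step 1: p0@(1,1) p1@(1,2) p2@(1,2) p3@(3,4) p4@(1,0) -> at (0,4): 0 [-], cum=0
Step 2: p0@(1,2) p1@(1,3) p2@(1,3) p3@(2,4) p4@(1,1) -> at (0,4): 0 [-], cum=0
Step 3: p0@(1,3) p1@ESC p2@ESC p3@ESC p4@(1,2) -> at (0,4): 0 [-], cum=0
Step 4: p0@ESC p1@ESC p2@ESC p3@ESC p4@(1,3) -> at (0,4): 0 [-], cum=0
Step 5: p0@ESC p1@ESC p2@ESC p3@ESC p4@ESC -> at (0,4): 0 [-], cum=0
Total visits = 0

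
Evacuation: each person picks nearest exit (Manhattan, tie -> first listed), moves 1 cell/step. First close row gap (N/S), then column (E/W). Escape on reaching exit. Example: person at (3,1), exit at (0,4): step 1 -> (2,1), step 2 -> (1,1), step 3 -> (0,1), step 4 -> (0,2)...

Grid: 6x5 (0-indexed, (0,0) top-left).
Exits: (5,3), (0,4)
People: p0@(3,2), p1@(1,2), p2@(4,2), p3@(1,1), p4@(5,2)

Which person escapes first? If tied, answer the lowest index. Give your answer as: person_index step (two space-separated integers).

Answer: 4 1

Derivation:
Step 1: p0:(3,2)->(4,2) | p1:(1,2)->(0,2) | p2:(4,2)->(5,2) | p3:(1,1)->(0,1) | p4:(5,2)->(5,3)->EXIT
Step 2: p0:(4,2)->(5,2) | p1:(0,2)->(0,3) | p2:(5,2)->(5,3)->EXIT | p3:(0,1)->(0,2) | p4:escaped
Step 3: p0:(5,2)->(5,3)->EXIT | p1:(0,3)->(0,4)->EXIT | p2:escaped | p3:(0,2)->(0,3) | p4:escaped
Step 4: p0:escaped | p1:escaped | p2:escaped | p3:(0,3)->(0,4)->EXIT | p4:escaped
Exit steps: [3, 3, 2, 4, 1]
First to escape: p4 at step 1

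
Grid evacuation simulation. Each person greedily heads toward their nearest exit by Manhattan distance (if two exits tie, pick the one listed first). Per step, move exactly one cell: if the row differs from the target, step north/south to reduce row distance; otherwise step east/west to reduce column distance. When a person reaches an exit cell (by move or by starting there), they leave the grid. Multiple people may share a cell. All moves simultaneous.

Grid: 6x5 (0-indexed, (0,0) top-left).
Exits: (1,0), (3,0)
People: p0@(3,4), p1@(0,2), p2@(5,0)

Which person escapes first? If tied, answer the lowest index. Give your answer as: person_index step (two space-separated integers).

Step 1: p0:(3,4)->(3,3) | p1:(0,2)->(1,2) | p2:(5,0)->(4,0)
Step 2: p0:(3,3)->(3,2) | p1:(1,2)->(1,1) | p2:(4,0)->(3,0)->EXIT
Step 3: p0:(3,2)->(3,1) | p1:(1,1)->(1,0)->EXIT | p2:escaped
Step 4: p0:(3,1)->(3,0)->EXIT | p1:escaped | p2:escaped
Exit steps: [4, 3, 2]
First to escape: p2 at step 2

Answer: 2 2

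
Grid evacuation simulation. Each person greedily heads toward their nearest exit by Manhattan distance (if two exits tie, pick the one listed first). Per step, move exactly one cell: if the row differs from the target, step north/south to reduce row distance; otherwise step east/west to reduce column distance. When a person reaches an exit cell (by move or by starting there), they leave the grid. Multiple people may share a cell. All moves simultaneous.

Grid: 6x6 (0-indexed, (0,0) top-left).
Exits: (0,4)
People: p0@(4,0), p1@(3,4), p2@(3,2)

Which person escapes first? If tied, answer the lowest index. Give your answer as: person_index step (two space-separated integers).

Answer: 1 3

Derivation:
Step 1: p0:(4,0)->(3,0) | p1:(3,4)->(2,4) | p2:(3,2)->(2,2)
Step 2: p0:(3,0)->(2,0) | p1:(2,4)->(1,4) | p2:(2,2)->(1,2)
Step 3: p0:(2,0)->(1,0) | p1:(1,4)->(0,4)->EXIT | p2:(1,2)->(0,2)
Step 4: p0:(1,0)->(0,0) | p1:escaped | p2:(0,2)->(0,3)
Step 5: p0:(0,0)->(0,1) | p1:escaped | p2:(0,3)->(0,4)->EXIT
Step 6: p0:(0,1)->(0,2) | p1:escaped | p2:escaped
Step 7: p0:(0,2)->(0,3) | p1:escaped | p2:escaped
Step 8: p0:(0,3)->(0,4)->EXIT | p1:escaped | p2:escaped
Exit steps: [8, 3, 5]
First to escape: p1 at step 3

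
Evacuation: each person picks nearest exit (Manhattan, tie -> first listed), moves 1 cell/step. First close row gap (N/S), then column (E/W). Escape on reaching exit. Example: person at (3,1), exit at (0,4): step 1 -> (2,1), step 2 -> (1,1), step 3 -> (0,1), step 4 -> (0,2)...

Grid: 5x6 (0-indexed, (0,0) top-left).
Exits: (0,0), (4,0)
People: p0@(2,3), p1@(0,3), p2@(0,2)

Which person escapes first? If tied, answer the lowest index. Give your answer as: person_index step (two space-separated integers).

Answer: 2 2

Derivation:
Step 1: p0:(2,3)->(1,3) | p1:(0,3)->(0,2) | p2:(0,2)->(0,1)
Step 2: p0:(1,3)->(0,3) | p1:(0,2)->(0,1) | p2:(0,1)->(0,0)->EXIT
Step 3: p0:(0,3)->(0,2) | p1:(0,1)->(0,0)->EXIT | p2:escaped
Step 4: p0:(0,2)->(0,1) | p1:escaped | p2:escaped
Step 5: p0:(0,1)->(0,0)->EXIT | p1:escaped | p2:escaped
Exit steps: [5, 3, 2]
First to escape: p2 at step 2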